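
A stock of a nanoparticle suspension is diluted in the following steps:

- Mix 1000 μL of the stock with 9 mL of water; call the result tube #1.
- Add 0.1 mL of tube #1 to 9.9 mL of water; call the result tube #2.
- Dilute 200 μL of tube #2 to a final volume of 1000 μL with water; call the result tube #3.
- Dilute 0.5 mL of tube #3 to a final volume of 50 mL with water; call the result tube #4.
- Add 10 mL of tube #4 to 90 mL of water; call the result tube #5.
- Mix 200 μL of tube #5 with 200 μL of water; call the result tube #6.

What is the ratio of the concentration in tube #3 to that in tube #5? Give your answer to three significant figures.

1.00 × 10^3

Step 1: 1000 μL + 9 mL = 10000 μL total → factor 10000/1000 = 10
Step 2: 0.1 mL + 9.9 mL = 10 mL total → factor 10/0.1 = 100
Step 3: 200 μL brought to 1000 μL → factor 1000/200 = 5
Step 4: 0.5 mL brought to 50 mL → factor 50/0.5 = 100
Step 5: 10 mL + 90 mL = 100 mL total → factor 100/10 = 10
Dilution factor to tube #3 = 5000; to tube #5 = 5 × 10^6
[tube #3]/[tube #5] = (factor to tube #5)/(factor to tube #3) = 5 × 10^6/5000 = 1.00 × 10^3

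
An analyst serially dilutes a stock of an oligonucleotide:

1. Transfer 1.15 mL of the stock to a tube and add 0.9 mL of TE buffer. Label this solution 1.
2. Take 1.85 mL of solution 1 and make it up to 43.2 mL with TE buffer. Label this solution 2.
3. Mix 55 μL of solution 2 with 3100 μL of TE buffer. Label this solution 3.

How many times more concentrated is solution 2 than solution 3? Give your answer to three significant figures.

Step 1: 1.15 mL + 0.9 mL = 2.05 mL total → factor 2.05/1.15 = 1.7826
Step 2: 1.85 mL brought to 43.2 mL → factor 43.2/1.85 = 23.351
Step 3: 55 μL + 3100 μL = 3155 μL total → factor 3155/55 = 57.364
Dilution factor to solution 2 = 41.626; to solution 3 = 2387.8
[solution 2]/[solution 3] = (factor to solution 3)/(factor to solution 2) = 2387.8/41.626 = 57.4

57.4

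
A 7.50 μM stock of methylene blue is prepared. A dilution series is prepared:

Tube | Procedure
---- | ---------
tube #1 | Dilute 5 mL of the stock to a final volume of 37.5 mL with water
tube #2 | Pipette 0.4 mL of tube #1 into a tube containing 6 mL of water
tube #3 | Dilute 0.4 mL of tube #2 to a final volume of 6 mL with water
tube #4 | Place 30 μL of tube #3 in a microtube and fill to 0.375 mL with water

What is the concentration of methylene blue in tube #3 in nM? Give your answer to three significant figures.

Step 1: 5 mL brought to 37.5 mL → factor 37.5/5 = 7.5
Step 2: 0.4 mL + 6 mL = 6.4 mL total → factor 6.4/0.4 = 16
Step 3: 0.4 mL brought to 6 mL → factor 6/0.4 = 15
Dilution factor through tube #3 = 7.5 × 16 × 15 = 1800
[tube #3] = 7.50 μM / 1800 = 0.004167 μM = 4.17 nM

4.17 nM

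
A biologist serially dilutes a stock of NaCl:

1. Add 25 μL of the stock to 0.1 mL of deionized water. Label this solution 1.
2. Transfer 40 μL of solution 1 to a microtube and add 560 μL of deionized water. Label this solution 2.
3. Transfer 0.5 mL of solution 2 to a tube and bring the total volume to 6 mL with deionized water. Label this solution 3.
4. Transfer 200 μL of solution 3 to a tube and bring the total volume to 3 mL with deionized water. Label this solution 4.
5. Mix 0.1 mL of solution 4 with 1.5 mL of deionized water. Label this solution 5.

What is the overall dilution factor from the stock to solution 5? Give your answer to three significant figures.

2.16 × 10^5

Step 1: 25 μL + 0.1 mL = 125 μL total → factor 125/25 = 5
Step 2: 40 μL + 560 μL = 600 μL total → factor 600/40 = 15
Step 3: 0.5 mL brought to 6 mL → factor 6/0.5 = 12
Step 4: 200 μL brought to 3 mL → factor 3000/200 = 15
Step 5: 0.1 mL + 1.5 mL = 1.6 mL total → factor 1.6/0.1 = 16
Overall dilution factor = 5 × 15 × 12 × 15 × 16 = 2.16 × 10^5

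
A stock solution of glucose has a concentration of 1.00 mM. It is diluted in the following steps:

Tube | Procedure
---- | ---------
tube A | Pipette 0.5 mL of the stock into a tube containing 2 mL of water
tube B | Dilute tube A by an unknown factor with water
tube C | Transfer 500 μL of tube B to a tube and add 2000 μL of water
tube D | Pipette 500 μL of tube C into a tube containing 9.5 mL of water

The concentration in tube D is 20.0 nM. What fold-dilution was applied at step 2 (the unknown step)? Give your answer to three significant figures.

Step 1: 0.5 mL + 2 mL = 2.5 mL total → factor 2.5/0.5 = 5
Step 2: unknown factor x
Step 3: 500 μL + 2000 μL = 2500 μL total → factor 2500/500 = 5
Step 4: 500 μL + 9.5 mL = 10000 μL total → factor 10000/500 = 20
Product of known-step factors = 500
Overall factor = 1.00 mM / (20.0 nM) = 50000
x = 50000 / 500 = 100

100-fold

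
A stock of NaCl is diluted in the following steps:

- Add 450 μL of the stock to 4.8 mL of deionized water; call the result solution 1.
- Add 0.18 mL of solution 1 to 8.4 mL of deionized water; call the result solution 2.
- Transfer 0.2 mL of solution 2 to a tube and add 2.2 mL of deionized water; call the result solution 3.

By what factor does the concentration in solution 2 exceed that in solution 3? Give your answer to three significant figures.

12.0

Step 1: 450 μL + 4.8 mL = 5250 μL total → factor 5250/450 = 11.667
Step 2: 0.18 mL + 8.4 mL = 8.58 mL total → factor 8.58/0.18 = 47.667
Step 3: 0.2 mL + 2.2 mL = 2.4 mL total → factor 2.4/0.2 = 12
Dilution factor to solution 2 = 556.11; to solution 3 = 6673.3
[solution 2]/[solution 3] = (factor to solution 3)/(factor to solution 2) = 6673.3/556.11 = 12.0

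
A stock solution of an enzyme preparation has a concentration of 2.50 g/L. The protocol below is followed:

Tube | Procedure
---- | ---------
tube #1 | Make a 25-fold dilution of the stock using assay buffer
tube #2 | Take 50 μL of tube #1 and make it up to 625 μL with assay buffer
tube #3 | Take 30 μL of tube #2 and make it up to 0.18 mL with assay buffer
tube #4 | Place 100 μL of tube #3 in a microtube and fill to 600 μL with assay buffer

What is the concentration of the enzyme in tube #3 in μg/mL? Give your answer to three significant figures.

Step 1: 25-fold → factor 25
Step 2: 50 μL brought to 625 μL → factor 625/50 = 12.5
Step 3: 30 μL brought to 0.18 mL → factor 180/30 = 6
Dilution factor through tube #3 = 25 × 12.5 × 6 = 1875
[tube #3] = 2.50 g/L / 1875 = 0.001333 g/L = 1.33 μg/mL

1.33 μg/mL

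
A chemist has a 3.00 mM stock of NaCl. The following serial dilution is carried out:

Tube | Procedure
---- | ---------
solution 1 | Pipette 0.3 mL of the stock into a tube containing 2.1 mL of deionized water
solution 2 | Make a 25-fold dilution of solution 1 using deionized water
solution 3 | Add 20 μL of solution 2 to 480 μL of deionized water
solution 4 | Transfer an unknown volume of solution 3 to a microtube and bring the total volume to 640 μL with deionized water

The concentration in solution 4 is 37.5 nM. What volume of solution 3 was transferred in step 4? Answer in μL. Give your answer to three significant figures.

40.0 μL

Step 1: 0.3 mL + 2.1 mL = 2.4 mL total → factor 2.4/0.3 = 8
Step 2: 25-fold → factor 25
Step 3: 20 μL + 480 μL = 500 μL total → factor 500/20 = 25
Step 4: v brought to 640 μL → factor = 640 μL/v
Product of known-step factors = 5000
Overall factor = 3.00 mM / (37.5 nM) = 80000
Step-4 factor = 80000 / 5000 = 16
v = 640 μL / 16 = 40.0 μL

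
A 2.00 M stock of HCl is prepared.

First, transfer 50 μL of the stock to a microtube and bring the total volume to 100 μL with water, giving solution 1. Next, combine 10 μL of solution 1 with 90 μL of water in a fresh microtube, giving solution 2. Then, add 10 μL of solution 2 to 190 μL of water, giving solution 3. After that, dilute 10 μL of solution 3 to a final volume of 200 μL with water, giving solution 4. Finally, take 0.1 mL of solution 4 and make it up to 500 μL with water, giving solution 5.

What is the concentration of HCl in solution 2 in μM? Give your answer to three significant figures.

Step 1: 50 μL brought to 100 μL → factor 100/50 = 2
Step 2: 10 μL + 90 μL = 100 μL total → factor 100/10 = 10
Dilution factor through solution 2 = 2 × 10 = 20
[solution 2] = 2.00 M / 20 = 0.1000 M = 1.00 × 10^5 μM

1.00 × 10^5 μM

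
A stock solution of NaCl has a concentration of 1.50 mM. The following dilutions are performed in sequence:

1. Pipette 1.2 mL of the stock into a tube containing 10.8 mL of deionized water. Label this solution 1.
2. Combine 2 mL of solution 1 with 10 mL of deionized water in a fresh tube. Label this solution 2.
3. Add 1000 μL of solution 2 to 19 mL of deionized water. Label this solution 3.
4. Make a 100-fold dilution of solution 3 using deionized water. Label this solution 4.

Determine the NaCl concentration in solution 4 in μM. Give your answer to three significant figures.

0.0125 μM

Step 1: 1.2 mL + 10.8 mL = 12 mL total → factor 12/1.2 = 10
Step 2: 2 mL + 10 mL = 12 mL total → factor 12/2 = 6
Step 3: 1000 μL + 19 mL = 20000 μL total → factor 20000/1000 = 20
Step 4: 100-fold → factor 100
Overall dilution factor = 10 × 6 × 20 × 100 = 1.2 × 10^5
Final = 1.50 mM / 1.2 × 10^5 = 1.250 × 10^-5 mM = 0.0125 μM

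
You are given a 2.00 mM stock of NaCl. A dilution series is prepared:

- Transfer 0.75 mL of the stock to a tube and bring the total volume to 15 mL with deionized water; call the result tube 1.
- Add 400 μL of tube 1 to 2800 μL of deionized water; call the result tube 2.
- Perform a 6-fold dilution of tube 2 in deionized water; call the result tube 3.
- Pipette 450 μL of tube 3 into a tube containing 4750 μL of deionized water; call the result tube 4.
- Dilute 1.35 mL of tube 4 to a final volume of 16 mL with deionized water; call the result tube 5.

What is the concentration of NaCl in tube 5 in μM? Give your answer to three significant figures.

Step 1: 0.75 mL brought to 15 mL → factor 15/0.75 = 20
Step 2: 400 μL + 2800 μL = 3200 μL total → factor 3200/400 = 8
Step 3: 6-fold → factor 6
Step 4: 450 μL + 4750 μL = 5200 μL total → factor 5200/450 = 11.556
Step 5: 1.35 mL brought to 16 mL → factor 16/1.35 = 11.852
Overall dilution factor = 20 × 8 × 6 × 11.556 × 11.852 = 1.3148 × 10^5
Final = 2.00 mM / 1.3148 × 10^5 = 1.521 × 10^-5 mM = 0.0152 μM

0.0152 μM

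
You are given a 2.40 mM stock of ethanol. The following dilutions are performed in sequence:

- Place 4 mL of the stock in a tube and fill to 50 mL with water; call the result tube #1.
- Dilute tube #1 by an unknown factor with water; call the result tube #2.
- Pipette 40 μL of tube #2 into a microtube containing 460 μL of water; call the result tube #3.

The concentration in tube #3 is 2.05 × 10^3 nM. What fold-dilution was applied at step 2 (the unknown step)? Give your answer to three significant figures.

7.49-fold

Step 1: 4 mL brought to 50 mL → factor 50/4 = 12.5
Step 2: unknown factor x
Step 3: 40 μL + 460 μL = 500 μL total → factor 500/40 = 12.5
Product of known-step factors = 156.25
Overall factor = 2.40 mM / (2.05 × 10^3 nM) = 1170.7
x = 1170.7 / 156.25 = 7.49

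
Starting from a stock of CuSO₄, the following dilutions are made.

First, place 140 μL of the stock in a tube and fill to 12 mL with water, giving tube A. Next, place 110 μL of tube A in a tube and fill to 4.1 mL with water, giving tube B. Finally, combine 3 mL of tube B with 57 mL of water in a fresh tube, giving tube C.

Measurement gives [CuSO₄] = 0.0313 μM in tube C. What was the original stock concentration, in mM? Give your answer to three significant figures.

Step 1: 140 μL brought to 12 mL → factor 12000/140 = 85.714
Step 2: 110 μL brought to 4.1 mL → factor 4100/110 = 37.273
Step 3: 3 mL + 57 mL = 60 mL total → factor 60/3 = 20
Overall dilution factor = 85.714 × 37.273 × 20 = 63896
Stock = 0.0313 μM × 63896 = 2000 μM = 2.00 mM

2.00 mM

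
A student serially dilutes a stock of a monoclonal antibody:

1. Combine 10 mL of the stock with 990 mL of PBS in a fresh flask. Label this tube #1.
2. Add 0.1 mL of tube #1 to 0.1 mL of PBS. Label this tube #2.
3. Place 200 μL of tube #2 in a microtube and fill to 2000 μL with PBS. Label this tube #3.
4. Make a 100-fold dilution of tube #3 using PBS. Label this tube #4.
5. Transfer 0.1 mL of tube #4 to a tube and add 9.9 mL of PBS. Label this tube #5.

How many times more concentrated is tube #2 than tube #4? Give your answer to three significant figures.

1.00 × 10^3

Step 1: 10 mL + 990 mL = 1000 mL total → factor 1000/10 = 100
Step 2: 0.1 mL + 0.1 mL = 0.2 mL total → factor 0.2/0.1 = 2
Step 3: 200 μL brought to 2000 μL → factor 2000/200 = 10
Step 4: 100-fold → factor 100
Dilution factor to tube #2 = 200; to tube #4 = 2 × 10^5
[tube #2]/[tube #4] = (factor to tube #4)/(factor to tube #2) = 2 × 10^5/200 = 1.00 × 10^3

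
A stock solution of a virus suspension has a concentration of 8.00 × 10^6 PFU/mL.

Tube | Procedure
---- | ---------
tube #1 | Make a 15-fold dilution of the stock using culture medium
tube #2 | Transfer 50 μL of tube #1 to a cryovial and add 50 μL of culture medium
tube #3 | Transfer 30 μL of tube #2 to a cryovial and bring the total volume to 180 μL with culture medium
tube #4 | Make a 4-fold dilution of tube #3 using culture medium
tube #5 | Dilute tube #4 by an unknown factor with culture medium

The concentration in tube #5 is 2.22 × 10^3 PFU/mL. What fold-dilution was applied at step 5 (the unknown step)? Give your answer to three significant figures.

5.01-fold

Step 1: 15-fold → factor 15
Step 2: 50 μL + 50 μL = 100 μL total → factor 100/50 = 2
Step 3: 30 μL brought to 180 μL → factor 180/30 = 6
Step 4: 4-fold → factor 4
Step 5: unknown factor x
Product of known-step factors = 720
Overall factor = 8.00 × 10^6 PFU/mL / (2.22 × 10^3 PFU/mL) = 3603.6
x = 3603.6 / 720 = 5.01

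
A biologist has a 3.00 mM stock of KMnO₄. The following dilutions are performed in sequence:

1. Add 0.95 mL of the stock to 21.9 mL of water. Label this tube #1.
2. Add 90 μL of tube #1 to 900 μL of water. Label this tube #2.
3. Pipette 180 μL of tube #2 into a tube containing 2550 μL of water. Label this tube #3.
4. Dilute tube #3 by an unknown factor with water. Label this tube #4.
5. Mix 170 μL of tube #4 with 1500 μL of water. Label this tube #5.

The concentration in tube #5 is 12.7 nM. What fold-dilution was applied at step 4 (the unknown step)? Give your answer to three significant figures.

Step 1: 0.95 mL + 21.9 mL = 22.85 mL total → factor 22.85/0.95 = 24.053
Step 2: 90 μL + 900 μL = 990 μL total → factor 990/90 = 11
Step 3: 180 μL + 2550 μL = 2730 μL total → factor 2730/180 = 15.167
Step 4: unknown factor x
Step 5: 170 μL + 1500 μL = 1670 μL total → factor 1670/170 = 9.8235
Product of known-step factors = 39420
Overall factor = 3.00 mM / (12.7 nM) = 2.3622 × 10^5
x = 2.3622 × 10^5 / 39420 = 5.99

5.99-fold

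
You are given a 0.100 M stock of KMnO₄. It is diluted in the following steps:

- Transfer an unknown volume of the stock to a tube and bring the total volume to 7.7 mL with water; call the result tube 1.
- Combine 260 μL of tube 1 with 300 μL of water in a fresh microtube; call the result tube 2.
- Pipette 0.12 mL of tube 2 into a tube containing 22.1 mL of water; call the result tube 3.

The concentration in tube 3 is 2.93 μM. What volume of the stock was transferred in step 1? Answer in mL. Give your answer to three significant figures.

Step 1: v brought to 7.7 mL → factor = 7.7 mL/v
Step 2: 260 μL + 300 μL = 560 μL total → factor 560/260 = 2.1538
Step 3: 0.12 mL + 22.1 mL = 22.22 mL total → factor 22.22/0.12 = 185.17
Product of known-step factors = 398.82
Overall factor = 0.100 M / (2.93 μM) = 34130
Step-1 factor = 34130 / 398.82 = 85.577
v = 7.7 mL / 85.577 = 0.0900 mL

0.0900 mL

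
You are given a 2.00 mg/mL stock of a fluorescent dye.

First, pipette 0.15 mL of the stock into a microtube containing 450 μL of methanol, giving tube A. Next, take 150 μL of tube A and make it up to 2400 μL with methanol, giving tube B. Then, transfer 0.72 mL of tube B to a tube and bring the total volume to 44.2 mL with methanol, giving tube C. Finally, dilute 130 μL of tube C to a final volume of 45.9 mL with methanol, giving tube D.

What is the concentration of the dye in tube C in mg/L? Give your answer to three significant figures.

0.509 mg/L

Step 1: 0.15 mL + 450 μL = 0.6 mL total → factor 0.6/0.15 = 4
Step 2: 150 μL brought to 2400 μL → factor 2400/150 = 16
Step 3: 0.72 mL brought to 44.2 mL → factor 44.2/0.72 = 61.389
Dilution factor through tube C = 4 × 16 × 61.389 = 3928.9
[tube C] = 2.00 mg/mL / 3928.9 = 0.0005090 mg/mL = 0.509 mg/L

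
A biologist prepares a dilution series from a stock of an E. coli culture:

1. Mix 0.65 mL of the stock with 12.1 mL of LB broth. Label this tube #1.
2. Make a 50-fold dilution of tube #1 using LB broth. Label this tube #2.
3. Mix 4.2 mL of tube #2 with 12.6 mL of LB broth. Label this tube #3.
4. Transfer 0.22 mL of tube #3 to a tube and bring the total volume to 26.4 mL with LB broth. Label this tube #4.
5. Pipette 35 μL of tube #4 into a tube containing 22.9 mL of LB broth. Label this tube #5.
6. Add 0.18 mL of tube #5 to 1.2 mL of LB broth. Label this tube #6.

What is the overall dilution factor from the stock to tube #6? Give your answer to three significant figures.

Step 1: 0.65 mL + 12.1 mL = 12.75 mL total → factor 12.75/0.65 = 19.615
Step 2: 50-fold → factor 50
Step 3: 4.2 mL + 12.6 mL = 16.8 mL total → factor 16.8/4.2 = 4
Step 4: 0.22 mL brought to 26.4 mL → factor 26.4/0.22 = 120
Step 5: 35 μL + 22.9 mL = 22935 μL total → factor 22935/35 = 655.29
Step 6: 0.18 mL + 1.2 mL = 1.38 mL total → factor 1.38/0.18 = 7.6667
Overall dilution factor = 19.615 × 50 × 4 × 120 × 655.29 × 7.6667 = 2.3651 × 10^9

2.37 × 10^9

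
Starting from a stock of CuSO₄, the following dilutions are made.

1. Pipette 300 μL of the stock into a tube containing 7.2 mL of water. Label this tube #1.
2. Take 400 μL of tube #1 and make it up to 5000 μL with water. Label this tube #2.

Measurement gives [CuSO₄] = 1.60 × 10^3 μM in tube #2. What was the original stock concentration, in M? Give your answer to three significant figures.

0.500 M

Step 1: 300 μL + 7.2 mL = 7500 μL total → factor 7500/300 = 25
Step 2: 400 μL brought to 5000 μL → factor 5000/400 = 12.5
Overall dilution factor = 25 × 12.5 = 312.5
Stock = 1.60 × 10^3 μM × 312.5 = 5.000 × 10^5 μM = 0.500 M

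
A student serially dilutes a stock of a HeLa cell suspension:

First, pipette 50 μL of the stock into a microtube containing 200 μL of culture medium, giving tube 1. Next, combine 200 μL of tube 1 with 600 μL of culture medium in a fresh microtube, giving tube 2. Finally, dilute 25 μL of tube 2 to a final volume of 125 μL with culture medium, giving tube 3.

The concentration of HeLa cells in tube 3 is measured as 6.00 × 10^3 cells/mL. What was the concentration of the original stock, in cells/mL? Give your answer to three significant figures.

6.00 × 10^5 cells/mL

Step 1: 50 μL + 200 μL = 250 μL total → factor 250/50 = 5
Step 2: 200 μL + 600 μL = 800 μL total → factor 800/200 = 4
Step 3: 25 μL brought to 125 μL → factor 125/25 = 5
Overall dilution factor = 5 × 4 × 5 = 100
Stock = 6.00 × 10^3 cells/mL × 100 = 6.00 × 10^5 cells/mL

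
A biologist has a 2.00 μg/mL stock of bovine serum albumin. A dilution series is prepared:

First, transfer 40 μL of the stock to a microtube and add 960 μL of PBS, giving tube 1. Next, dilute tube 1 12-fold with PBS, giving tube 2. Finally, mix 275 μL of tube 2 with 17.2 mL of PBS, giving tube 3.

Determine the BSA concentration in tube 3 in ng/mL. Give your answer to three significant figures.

0.105 ng/mL

Step 1: 40 μL + 960 μL = 1000 μL total → factor 1000/40 = 25
Step 2: 12-fold → factor 12
Step 3: 275 μL + 17.2 mL = 17475 μL total → factor 17475/275 = 63.545
Overall dilution factor = 25 × 12 × 63.545 = 19064
Final = 2.00 μg/mL / 19064 = 0.0001049 μg/mL = 0.105 ng/mL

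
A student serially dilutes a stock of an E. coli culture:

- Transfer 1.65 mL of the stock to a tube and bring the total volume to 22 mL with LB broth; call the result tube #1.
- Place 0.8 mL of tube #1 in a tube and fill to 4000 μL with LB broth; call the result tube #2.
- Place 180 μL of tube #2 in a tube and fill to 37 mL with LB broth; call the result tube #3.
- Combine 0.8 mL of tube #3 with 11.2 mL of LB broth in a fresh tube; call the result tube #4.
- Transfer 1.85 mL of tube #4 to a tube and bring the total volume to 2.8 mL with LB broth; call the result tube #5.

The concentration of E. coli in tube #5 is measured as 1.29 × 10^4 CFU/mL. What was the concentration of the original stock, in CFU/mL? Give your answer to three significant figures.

4.01 × 10^9 CFU/mL

Step 1: 1.65 mL brought to 22 mL → factor 22/1.65 = 13.333
Step 2: 0.8 mL brought to 4000 μL → factor 4/0.8 = 5
Step 3: 180 μL brought to 37 mL → factor 37000/180 = 205.56
Step 4: 0.8 mL + 11.2 mL = 12 mL total → factor 12/0.8 = 15
Step 5: 1.85 mL brought to 2.8 mL → factor 2.8/1.85 = 1.5135
Overall dilution factor = 13.333 × 5 × 205.56 × 15 × 1.5135 = 3.1111 × 10^5
Stock = 1.29 × 10^4 CFU/mL × 3.1111 × 10^5 = 4.01 × 10^9 CFU/mL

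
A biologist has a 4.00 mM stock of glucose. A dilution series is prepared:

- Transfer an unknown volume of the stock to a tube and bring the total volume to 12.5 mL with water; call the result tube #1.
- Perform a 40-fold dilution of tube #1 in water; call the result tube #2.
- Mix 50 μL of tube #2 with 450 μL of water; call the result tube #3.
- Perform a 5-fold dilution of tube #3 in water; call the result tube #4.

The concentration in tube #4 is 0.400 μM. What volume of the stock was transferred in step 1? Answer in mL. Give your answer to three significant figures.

2.50 mL

Step 1: v brought to 12.5 mL → factor = 12.5 mL/v
Step 2: 40-fold → factor 40
Step 3: 50 μL + 450 μL = 500 μL total → factor 500/50 = 10
Step 4: 5-fold → factor 5
Product of known-step factors = 2000
Overall factor = 4.00 mM / (0.400 μM) = 10000
Step-1 factor = 10000 / 2000 = 5
v = 12.5 mL / 5 = 2.50 mL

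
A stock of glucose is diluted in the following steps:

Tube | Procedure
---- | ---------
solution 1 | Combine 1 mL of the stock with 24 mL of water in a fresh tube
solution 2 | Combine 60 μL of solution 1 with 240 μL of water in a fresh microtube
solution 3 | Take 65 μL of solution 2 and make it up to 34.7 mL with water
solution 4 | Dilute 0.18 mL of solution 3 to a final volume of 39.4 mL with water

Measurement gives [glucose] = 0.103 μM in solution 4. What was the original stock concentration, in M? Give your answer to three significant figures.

Step 1: 1 mL + 24 mL = 25 mL total → factor 25/1 = 25
Step 2: 60 μL + 240 μL = 300 μL total → factor 300/60 = 5
Step 3: 65 μL brought to 34.7 mL → factor 34700/65 = 533.85
Step 4: 0.18 mL brought to 39.4 mL → factor 39.4/0.18 = 218.89
Overall dilution factor = 25 × 5 × 533.85 × 218.89 = 1.4607 × 10^7
Stock = 0.103 μM × 1.4607 × 10^7 = 1.504 × 10^6 μM = 1.50 M

1.50 M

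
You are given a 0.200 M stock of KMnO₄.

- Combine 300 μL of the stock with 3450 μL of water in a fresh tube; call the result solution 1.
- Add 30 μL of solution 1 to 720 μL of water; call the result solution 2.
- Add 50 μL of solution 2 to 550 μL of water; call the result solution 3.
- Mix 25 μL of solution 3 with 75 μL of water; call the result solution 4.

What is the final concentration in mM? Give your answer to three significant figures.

Step 1: 300 μL + 3450 μL = 3750 μL total → factor 3750/300 = 12.5
Step 2: 30 μL + 720 μL = 750 μL total → factor 750/30 = 25
Step 3: 50 μL + 550 μL = 600 μL total → factor 600/50 = 12
Step 4: 25 μL + 75 μL = 100 μL total → factor 100/25 = 4
Overall dilution factor = 12.5 × 25 × 12 × 4 = 15000
Final = 0.200 M / 15000 = 1.333 × 10^-5 M = 0.0133 mM

0.0133 mM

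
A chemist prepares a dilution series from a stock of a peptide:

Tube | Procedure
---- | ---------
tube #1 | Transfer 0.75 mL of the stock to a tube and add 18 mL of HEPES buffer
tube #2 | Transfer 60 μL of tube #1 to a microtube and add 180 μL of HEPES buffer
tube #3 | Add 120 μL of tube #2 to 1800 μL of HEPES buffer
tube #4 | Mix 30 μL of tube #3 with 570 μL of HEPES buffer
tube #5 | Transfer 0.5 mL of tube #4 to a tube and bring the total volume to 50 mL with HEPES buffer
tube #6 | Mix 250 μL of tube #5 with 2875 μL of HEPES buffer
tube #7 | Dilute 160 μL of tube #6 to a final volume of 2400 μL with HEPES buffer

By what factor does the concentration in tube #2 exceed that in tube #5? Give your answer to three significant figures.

3.20 × 10^4

Step 1: 0.75 mL + 18 mL = 18.75 mL total → factor 18.75/0.75 = 25
Step 2: 60 μL + 180 μL = 240 μL total → factor 240/60 = 4
Step 3: 120 μL + 1800 μL = 1920 μL total → factor 1920/120 = 16
Step 4: 30 μL + 570 μL = 600 μL total → factor 600/30 = 20
Step 5: 0.5 mL brought to 50 mL → factor 50/0.5 = 100
Dilution factor to tube #2 = 100; to tube #5 = 3.2 × 10^6
[tube #2]/[tube #5] = (factor to tube #5)/(factor to tube #2) = 3.2 × 10^6/100 = 3.20 × 10^4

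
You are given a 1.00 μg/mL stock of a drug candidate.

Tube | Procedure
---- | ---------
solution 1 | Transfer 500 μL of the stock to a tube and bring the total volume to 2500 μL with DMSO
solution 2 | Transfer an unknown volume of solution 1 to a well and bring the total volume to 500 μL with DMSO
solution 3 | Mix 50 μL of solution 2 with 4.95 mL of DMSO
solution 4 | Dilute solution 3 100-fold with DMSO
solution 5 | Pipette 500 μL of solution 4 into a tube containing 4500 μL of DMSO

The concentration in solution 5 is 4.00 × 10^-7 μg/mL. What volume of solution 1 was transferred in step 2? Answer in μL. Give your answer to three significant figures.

Step 1: 500 μL brought to 2500 μL → factor 2500/500 = 5
Step 2: v brought to 500 μL → factor = 500 μL/v
Step 3: 50 μL + 4.95 mL = 5000 μL total → factor 5000/50 = 100
Step 4: 100-fold → factor 100
Step 5: 500 μL + 4500 μL = 5000 μL total → factor 5000/500 = 10
Product of known-step factors = 5 × 10^5
Overall factor = 1.00 μg/mL / (4.00 × 10^-7 μg/mL) = 2.5 × 10^6
Step-2 factor = 2.5 × 10^6 / 5 × 10^5 = 5
v = 500 μL / 5 = 100 μL

100 μL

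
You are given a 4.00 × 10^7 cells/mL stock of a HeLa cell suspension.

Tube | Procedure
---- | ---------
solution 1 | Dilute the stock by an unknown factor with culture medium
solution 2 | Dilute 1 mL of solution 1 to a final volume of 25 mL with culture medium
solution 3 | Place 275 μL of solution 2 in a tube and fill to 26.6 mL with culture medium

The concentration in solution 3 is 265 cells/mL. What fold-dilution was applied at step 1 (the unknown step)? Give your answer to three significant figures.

Step 1: unknown factor x
Step 2: 1 mL brought to 25 mL → factor 25/1 = 25
Step 3: 275 μL brought to 26.6 mL → factor 26600/275 = 96.727
Product of known-step factors = 2418.2
Overall factor = 4.00 × 10^7 cells/mL / (265 cells/mL) = 1.5094 × 10^5
x = 1.5094 × 10^5 / 2418.2 = 62.4

62.4-fold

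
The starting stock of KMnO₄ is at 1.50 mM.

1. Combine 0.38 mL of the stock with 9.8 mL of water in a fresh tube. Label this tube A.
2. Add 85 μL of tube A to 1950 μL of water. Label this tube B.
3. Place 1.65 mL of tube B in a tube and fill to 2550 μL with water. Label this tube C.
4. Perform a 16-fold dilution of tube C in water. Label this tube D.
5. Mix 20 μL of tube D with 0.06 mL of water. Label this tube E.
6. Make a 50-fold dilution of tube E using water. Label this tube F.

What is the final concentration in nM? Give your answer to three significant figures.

0.473 nM

Step 1: 0.38 mL + 9.8 mL = 10.18 mL total → factor 10.18/0.38 = 26.789
Step 2: 85 μL + 1950 μL = 2035 μL total → factor 2035/85 = 23.941
Step 3: 1.65 mL brought to 2550 μL → factor 2.55/1.65 = 1.5455
Step 4: 16-fold → factor 16
Step 5: 20 μL + 0.06 mL = 80 μL total → factor 80/20 = 4
Step 6: 50-fold → factor 50
Overall dilution factor = 26.789 × 23.941 × 1.5455 × 16 × 4 × 50 = 3.1719 × 10^6
Final = 1.50 mM / 3.1719 × 10^6 = 4.729 × 10^-7 mM = 0.473 nM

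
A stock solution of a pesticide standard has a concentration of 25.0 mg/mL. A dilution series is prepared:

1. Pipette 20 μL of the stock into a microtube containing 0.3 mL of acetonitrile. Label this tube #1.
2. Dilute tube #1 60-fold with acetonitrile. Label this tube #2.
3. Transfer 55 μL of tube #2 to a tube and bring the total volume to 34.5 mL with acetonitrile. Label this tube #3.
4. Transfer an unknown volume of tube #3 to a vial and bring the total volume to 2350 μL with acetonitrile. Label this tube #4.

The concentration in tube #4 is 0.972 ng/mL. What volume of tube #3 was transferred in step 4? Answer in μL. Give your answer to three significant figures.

Step 1: 20 μL + 0.3 mL = 320 μL total → factor 320/20 = 16
Step 2: 60-fold → factor 60
Step 3: 55 μL brought to 34.5 mL → factor 34500/55 = 627.27
Step 4: v brought to 2350 μL → factor = 2350 μL/v
Product of known-step factors = 6.0218 × 10^5
Overall factor = 25.0 mg/mL / (0.972 ng/mL) = 2.572 × 10^7
Step-4 factor = 2.572 × 10^7 / 6.0218 × 10^5 = 42.712
v = 2350 μL / 42.712 = 55.0 μL

55.0 μL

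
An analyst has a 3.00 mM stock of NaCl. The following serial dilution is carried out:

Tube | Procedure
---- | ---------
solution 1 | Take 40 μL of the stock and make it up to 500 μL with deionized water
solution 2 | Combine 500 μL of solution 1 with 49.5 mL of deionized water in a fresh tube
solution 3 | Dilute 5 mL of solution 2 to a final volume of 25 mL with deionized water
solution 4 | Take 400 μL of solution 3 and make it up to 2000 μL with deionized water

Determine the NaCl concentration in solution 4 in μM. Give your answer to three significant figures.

0.0960 μM

Step 1: 40 μL brought to 500 μL → factor 500/40 = 12.5
Step 2: 500 μL + 49.5 mL = 50000 μL total → factor 50000/500 = 100
Step 3: 5 mL brought to 25 mL → factor 25/5 = 5
Step 4: 400 μL brought to 2000 μL → factor 2000/400 = 5
Overall dilution factor = 12.5 × 100 × 5 × 5 = 31250
Final = 3.00 mM / 31250 = 9.600 × 10^-5 mM = 0.0960 μM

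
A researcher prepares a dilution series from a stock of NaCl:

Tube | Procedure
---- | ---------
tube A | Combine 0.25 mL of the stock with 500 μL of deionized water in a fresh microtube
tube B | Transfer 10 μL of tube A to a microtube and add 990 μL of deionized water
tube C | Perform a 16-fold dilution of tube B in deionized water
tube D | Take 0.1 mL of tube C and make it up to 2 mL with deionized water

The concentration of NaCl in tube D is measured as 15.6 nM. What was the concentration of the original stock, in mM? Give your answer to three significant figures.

Step 1: 0.25 mL + 500 μL = 0.75 mL total → factor 0.75/0.25 = 3
Step 2: 10 μL + 990 μL = 1000 μL total → factor 1000/10 = 100
Step 3: 16-fold → factor 16
Step 4: 0.1 mL brought to 2 mL → factor 2/0.1 = 20
Overall dilution factor = 3 × 100 × 16 × 20 = 96000
Stock = 15.6 nM × 96000 = 1.498 × 10^6 nM = 1.50 mM

1.50 mM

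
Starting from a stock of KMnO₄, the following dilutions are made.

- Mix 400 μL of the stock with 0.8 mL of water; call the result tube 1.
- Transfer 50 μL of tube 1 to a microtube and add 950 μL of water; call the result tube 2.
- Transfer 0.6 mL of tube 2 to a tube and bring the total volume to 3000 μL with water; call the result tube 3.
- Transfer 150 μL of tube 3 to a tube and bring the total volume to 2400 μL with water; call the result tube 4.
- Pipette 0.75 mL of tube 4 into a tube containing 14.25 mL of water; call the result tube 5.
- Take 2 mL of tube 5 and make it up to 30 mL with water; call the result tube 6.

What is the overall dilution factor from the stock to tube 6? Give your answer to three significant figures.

1.44 × 10^6

Step 1: 400 μL + 0.8 mL = 1200 μL total → factor 1200/400 = 3
Step 2: 50 μL + 950 μL = 1000 μL total → factor 1000/50 = 20
Step 3: 0.6 mL brought to 3000 μL → factor 3/0.6 = 5
Step 4: 150 μL brought to 2400 μL → factor 2400/150 = 16
Step 5: 0.75 mL + 14.25 mL = 15 mL total → factor 15/0.75 = 20
Step 6: 2 mL brought to 30 mL → factor 30/2 = 15
Overall dilution factor = 3 × 20 × 5 × 16 × 20 × 15 = 1.44 × 10^6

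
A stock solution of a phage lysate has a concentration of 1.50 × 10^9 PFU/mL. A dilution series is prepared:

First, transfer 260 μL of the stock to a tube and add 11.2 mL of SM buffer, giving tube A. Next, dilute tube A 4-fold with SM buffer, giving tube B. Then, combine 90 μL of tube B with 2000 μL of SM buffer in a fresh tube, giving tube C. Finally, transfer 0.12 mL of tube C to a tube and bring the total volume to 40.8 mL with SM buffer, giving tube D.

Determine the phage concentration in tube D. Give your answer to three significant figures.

1.08 × 10^3 PFU/mL

Step 1: 260 μL + 11.2 mL = 11460 μL total → factor 11460/260 = 44.077
Step 2: 4-fold → factor 4
Step 3: 90 μL + 2000 μL = 2090 μL total → factor 2090/90 = 23.222
Step 4: 0.12 mL brought to 40.8 mL → factor 40.8/0.12 = 340
Overall dilution factor = 44.077 × 4 × 23.222 × 340 = 1.392 × 10^6
Final = 1.50 × 10^9 PFU/mL / 1.392 × 10^6 = 1.08 × 10^3 PFU/mL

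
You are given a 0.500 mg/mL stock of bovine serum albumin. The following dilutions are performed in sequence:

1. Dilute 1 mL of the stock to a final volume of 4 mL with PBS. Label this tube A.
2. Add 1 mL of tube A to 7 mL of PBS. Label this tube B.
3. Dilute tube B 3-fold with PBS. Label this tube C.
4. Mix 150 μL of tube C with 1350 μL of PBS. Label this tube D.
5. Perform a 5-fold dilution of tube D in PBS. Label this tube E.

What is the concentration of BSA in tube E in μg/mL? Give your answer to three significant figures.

Step 1: 1 mL brought to 4 mL → factor 4/1 = 4
Step 2: 1 mL + 7 mL = 8 mL total → factor 8/1 = 8
Step 3: 3-fold → factor 3
Step 4: 150 μL + 1350 μL = 1500 μL total → factor 1500/150 = 10
Step 5: 5-fold → factor 5
Overall dilution factor = 4 × 8 × 3 × 10 × 5 = 4800
Final = 0.500 mg/mL / 4800 = 0.0001042 mg/mL = 0.104 μg/mL

0.104 μg/mL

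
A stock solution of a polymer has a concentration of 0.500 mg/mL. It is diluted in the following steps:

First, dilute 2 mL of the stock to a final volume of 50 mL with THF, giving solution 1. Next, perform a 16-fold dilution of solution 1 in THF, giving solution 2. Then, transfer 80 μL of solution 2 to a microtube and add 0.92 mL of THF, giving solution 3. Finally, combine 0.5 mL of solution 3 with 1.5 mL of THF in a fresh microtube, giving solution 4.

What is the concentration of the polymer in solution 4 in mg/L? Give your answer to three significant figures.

0.0250 mg/L

Step 1: 2 mL brought to 50 mL → factor 50/2 = 25
Step 2: 16-fold → factor 16
Step 3: 80 μL + 0.92 mL = 1000 μL total → factor 1000/80 = 12.5
Step 4: 0.5 mL + 1.5 mL = 2 mL total → factor 2/0.5 = 4
Overall dilution factor = 25 × 16 × 12.5 × 4 = 20000
Final = 0.500 mg/mL / 20000 = 2.500 × 10^-5 mg/mL = 0.0250 mg/L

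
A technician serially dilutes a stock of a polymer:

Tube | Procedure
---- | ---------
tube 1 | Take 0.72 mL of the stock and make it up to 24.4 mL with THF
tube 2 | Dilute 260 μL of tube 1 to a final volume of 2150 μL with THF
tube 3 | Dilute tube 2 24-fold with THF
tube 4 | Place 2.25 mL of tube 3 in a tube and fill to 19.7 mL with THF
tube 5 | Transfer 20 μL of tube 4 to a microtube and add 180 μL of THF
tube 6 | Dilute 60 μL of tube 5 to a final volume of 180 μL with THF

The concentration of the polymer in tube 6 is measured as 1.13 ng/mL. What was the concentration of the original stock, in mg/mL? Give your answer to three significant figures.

2.00 mg/mL

Step 1: 0.72 mL brought to 24.4 mL → factor 24.4/0.72 = 33.889
Step 2: 260 μL brought to 2150 μL → factor 2150/260 = 8.2692
Step 3: 24-fold → factor 24
Step 4: 2.25 mL brought to 19.7 mL → factor 19.7/2.25 = 8.7556
Step 5: 20 μL + 180 μL = 200 μL total → factor 200/20 = 10
Step 6: 60 μL brought to 180 μL → factor 180/60 = 3
Overall dilution factor = 33.889 × 8.2692 × 24 × 8.7556 × 10 × 3 = 1.7666 × 10^6
Stock = 1.13 ng/mL × 1.7666 × 10^6 = 1.996 × 10^6 ng/mL = 2.00 mg/mL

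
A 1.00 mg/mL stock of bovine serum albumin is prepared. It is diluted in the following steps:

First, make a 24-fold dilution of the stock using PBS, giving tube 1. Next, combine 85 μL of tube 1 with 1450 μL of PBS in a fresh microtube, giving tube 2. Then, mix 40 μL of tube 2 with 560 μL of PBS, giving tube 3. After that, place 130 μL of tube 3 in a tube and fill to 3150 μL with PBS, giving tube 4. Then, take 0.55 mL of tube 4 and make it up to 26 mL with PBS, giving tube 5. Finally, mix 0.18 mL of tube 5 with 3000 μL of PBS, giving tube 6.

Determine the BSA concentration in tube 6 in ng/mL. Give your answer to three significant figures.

Step 1: 24-fold → factor 24
Step 2: 85 μL + 1450 μL = 1535 μL total → factor 1535/85 = 18.059
Step 3: 40 μL + 560 μL = 600 μL total → factor 600/40 = 15
Step 4: 130 μL brought to 3150 μL → factor 3150/130 = 24.231
Step 5: 0.55 mL brought to 26 mL → factor 26/0.55 = 47.273
Step 6: 0.18 mL + 3000 μL = 3.18 mL total → factor 3.18/0.18 = 17.667
Overall dilution factor = 24 × 18.059 × 15 × 24.231 × 47.273 × 17.667 = 1.3156 × 10^8
Final = 1.00 mg/mL / 1.3156 × 10^8 = 7.601 × 10^-9 mg/mL = 0.00760 ng/mL

0.00760 ng/mL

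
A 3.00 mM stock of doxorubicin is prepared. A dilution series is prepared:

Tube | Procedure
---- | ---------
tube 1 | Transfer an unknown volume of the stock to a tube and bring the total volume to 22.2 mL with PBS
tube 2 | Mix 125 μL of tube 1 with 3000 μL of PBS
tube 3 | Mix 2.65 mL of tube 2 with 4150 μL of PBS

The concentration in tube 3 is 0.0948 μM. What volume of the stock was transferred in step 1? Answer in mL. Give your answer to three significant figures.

Step 1: v brought to 22.2 mL → factor = 22.2 mL/v
Step 2: 125 μL + 3000 μL = 3125 μL total → factor 3125/125 = 25
Step 3: 2.65 mL + 4150 μL = 6.8 mL total → factor 6.8/2.65 = 2.566
Product of known-step factors = 64.151
Overall factor = 3.00 mM / (0.0948 μM) = 31646
Step-1 factor = 31646 / 64.151 = 493.3
v = 22.2 mL / 493.3 = 0.0450 mL

0.0450 mL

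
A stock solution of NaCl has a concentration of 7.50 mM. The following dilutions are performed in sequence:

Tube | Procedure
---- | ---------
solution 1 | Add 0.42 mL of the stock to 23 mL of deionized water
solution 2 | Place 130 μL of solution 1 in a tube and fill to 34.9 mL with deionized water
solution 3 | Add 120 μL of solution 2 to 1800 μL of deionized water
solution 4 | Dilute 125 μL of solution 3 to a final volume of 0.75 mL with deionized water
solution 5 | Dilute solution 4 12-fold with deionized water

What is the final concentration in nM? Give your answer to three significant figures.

Step 1: 0.42 mL + 23 mL = 23.42 mL total → factor 23.42/0.42 = 55.762
Step 2: 130 μL brought to 34.9 mL → factor 34900/130 = 268.46
Step 3: 120 μL + 1800 μL = 1920 μL total → factor 1920/120 = 16
Step 4: 125 μL brought to 0.75 mL → factor 750/125 = 6
Step 5: 12-fold → factor 12
Overall dilution factor = 55.762 × 268.46 × 16 × 6 × 12 = 1.7245 × 10^7
Final = 7.50 mM / 1.7245 × 10^7 = 4.349 × 10^-7 mM = 0.435 nM

0.435 nM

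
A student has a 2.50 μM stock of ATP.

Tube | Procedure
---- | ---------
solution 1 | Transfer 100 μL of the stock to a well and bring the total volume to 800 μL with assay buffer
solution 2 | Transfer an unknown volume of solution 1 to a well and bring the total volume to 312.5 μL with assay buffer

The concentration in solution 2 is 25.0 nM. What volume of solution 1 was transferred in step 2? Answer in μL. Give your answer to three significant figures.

Step 1: 100 μL brought to 800 μL → factor 800/100 = 8
Step 2: v brought to 312.5 μL → factor = 312.5 μL/v
Product of known-step factors = 8
Overall factor = 2.50 μM / (25.0 nM) = 100
Step-2 factor = 100 / 8 = 12.5
v = 312.5 μL / 12.5 = 25.0 μL

25.0 μL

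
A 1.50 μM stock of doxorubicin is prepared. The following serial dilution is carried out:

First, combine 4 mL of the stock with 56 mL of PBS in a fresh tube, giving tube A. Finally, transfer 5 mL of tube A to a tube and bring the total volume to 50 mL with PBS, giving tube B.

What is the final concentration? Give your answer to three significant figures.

Step 1: 4 mL + 56 mL = 60 mL total → factor 60/4 = 15
Step 2: 5 mL brought to 50 mL → factor 50/5 = 10
Overall dilution factor = 15 × 10 = 150
Final = 1.50 μM / 150 = 0.0100 μM

0.0100 μM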